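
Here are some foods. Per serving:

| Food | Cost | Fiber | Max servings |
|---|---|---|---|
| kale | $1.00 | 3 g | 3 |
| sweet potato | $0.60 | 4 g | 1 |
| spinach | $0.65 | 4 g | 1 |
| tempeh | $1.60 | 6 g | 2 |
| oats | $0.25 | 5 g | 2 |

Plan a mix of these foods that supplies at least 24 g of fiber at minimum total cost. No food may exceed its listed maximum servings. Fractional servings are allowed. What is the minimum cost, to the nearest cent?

Cost per g of fiber: oats $0.0500, sweet potato $0.1500, spinach $0.1625, tempeh $0.2667, kale $0.3333.
Take 2 servings of oats: +10.0 g fiber for $0.50 (total $0.50, still need 14.0 g).
Take 1 serving of sweet potato: +4.0 g fiber for $0.60 (total $1.10, still need 10.0 g).
Take 1 serving of spinach: +4.0 g fiber for $0.65 (total $1.75, still need 6.0 g).
Take 1 serving of tempeh: +6.0 g fiber for $1.60 (total $3.35, still need 0.0 g).
Filling from the cheapest source first is optimal under one linear minimum: $3.35.

$3.35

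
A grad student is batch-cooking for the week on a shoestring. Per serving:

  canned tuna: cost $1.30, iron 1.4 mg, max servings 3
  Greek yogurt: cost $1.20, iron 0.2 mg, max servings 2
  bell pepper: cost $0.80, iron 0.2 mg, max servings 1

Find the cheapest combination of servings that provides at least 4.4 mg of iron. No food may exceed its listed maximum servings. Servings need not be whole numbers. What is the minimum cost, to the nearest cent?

$4.70

Cost per mg of iron: canned tuna $0.9286, bell pepper $4.0000, Greek yogurt $6.0000.
Take 3 servings of canned tuna: +4.2 mg iron for $3.90 (total $3.90, still need 0.2 mg).
Take 1 serving of bell pepper: +0.2 mg iron for $0.80 (total $4.70, still need 0.0 mg).
Greedy by cheapest-per-mg is optimal for a single linear constraint, so the minimum cost is $4.70.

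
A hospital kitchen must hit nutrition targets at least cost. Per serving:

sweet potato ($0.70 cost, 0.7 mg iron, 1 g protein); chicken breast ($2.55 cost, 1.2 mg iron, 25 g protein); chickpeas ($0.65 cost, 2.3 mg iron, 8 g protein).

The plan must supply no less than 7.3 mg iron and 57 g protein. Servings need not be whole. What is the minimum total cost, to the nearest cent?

For a min-cost LP with two ≥-constraints, a basic feasible solution has at most two positive variables.
sweet potato only: max(7.3/0.7, 57/1) = 57 servings → $39.90.
chicken breast only: max(7.3/1.2, 57/25) = 6.083 servings → $15.51.
chickpeas only: max(7.3/2.3, 57/8) = 7.125 servings → $4.63.
sweet potato + chicken breast with both tight: 7 servings and 2 servings → $10.00.
sweet potato + chickpeas: the both-tight solution has a negative serving — not a feasible corner.
chicken breast + chickpeas with both tight: 1.518 servings and 2.382 servings → $5.42.
The minimum over all feasible corners is $4.63.

$4.63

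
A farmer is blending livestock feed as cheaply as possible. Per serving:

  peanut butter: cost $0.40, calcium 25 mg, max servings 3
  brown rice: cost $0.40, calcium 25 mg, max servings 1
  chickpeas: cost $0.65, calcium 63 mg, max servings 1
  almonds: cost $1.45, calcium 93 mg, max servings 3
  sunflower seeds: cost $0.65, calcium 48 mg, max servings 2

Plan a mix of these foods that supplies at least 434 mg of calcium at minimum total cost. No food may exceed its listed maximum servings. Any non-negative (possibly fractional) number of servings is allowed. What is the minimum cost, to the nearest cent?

$6.24

Cost per mg of calcium: chickpeas $0.0103, sunflower seeds $0.0135, almonds $0.0156, peanut butter $0.0160, brown rice $0.0160.
Take 1 serving of chickpeas: +63.0 mg calcium for $0.65 (total $0.65, still need 371.0 mg).
Take 2 servings of sunflower seeds: +96.0 mg calcium for $1.30 (total $1.95, still need 275.0 mg).
Take 2.957 servings of almonds: +275.0 mg calcium for $4.29 (total $6.24, still need 0.0 mg).
Filling from the cheapest source first is optimal under one linear minimum: $6.24.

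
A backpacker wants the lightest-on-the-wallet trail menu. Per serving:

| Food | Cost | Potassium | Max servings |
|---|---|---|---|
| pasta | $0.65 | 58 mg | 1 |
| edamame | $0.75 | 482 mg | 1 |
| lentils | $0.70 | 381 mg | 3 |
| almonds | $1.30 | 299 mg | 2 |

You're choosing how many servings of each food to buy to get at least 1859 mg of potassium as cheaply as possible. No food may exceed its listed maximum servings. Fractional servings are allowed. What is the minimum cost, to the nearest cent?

Cost per mg of potassium: edamame $0.0016, lentils $0.0018, almonds $0.0043, pasta $0.0112.
Take 1 serving of edamame: +482.0 mg potassium for $0.75 (total $0.75, still need 1377.0 mg).
Take 3 servings of lentils: +1143.0 mg potassium for $2.10 (total $2.85, still need 234.0 mg).
Take 0.7826 servings of almonds: +234.0 mg potassium for $1.02 (total $3.87, still need 0.0 mg).
Greedy by cheapest-per-mg is optimal for a single linear constraint, so the minimum cost is $3.87.

$3.87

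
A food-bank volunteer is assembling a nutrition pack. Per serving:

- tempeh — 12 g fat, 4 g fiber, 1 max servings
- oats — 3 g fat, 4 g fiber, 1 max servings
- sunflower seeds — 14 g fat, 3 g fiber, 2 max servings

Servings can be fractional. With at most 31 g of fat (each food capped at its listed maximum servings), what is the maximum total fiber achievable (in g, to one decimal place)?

Fiber per g fat: oats 1.333, tempeh 0.3333, sunflower seeds 0.2143.
Take 1 serving of oats: uses 3 g fat, +4.0 g fiber (running total 4.0 g).
Take 1 serving of tempeh: uses 12 g fat, +4.0 g fiber (running total 8.0 g).
Take 1.143 servings of sunflower seeds: uses 16 g fat, +3.4 g fiber (running total 11.4 g).
Filling greedily by fiber-per-g fat is optimal for one linear limit, giving 11.4 g.

11.4 g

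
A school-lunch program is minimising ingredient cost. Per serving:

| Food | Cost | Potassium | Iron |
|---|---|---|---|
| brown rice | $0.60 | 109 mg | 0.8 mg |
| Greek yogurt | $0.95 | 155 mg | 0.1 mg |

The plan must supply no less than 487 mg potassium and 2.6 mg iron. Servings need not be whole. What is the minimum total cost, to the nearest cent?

$2.68

At the optimum either one food covers both requirements or two foods hit both targets exactly; no other combination can be cheaper.
brown rice only: max(487/109, 2.6/0.8) = 4.468 servings → $2.68.
Greek yogurt only: max(487/155, 2.6/0.1) = 26 servings → $24.70.
brown rice + Greek yogurt with both tight: 3.133 servings and 0.939 servings → $2.77.
The minimum over all feasible corners is $2.68.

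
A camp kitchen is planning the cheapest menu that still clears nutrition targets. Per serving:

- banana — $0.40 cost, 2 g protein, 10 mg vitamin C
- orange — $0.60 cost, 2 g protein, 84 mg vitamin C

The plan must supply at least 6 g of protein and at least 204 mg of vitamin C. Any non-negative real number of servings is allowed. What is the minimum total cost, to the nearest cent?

At the optimum either one food covers both requirements or two foods hit both targets exactly; no other combination can be cheaper.
banana only: max(6/2, 204/10) = 20.4 servings → $8.16.
orange only: max(6/2, 204/84) = 3 servings → $1.80.
banana + orange with both tight: 0.6486 servings and 2.351 servings → $1.67.
The minimum over all feasible corners is $1.67.

$1.67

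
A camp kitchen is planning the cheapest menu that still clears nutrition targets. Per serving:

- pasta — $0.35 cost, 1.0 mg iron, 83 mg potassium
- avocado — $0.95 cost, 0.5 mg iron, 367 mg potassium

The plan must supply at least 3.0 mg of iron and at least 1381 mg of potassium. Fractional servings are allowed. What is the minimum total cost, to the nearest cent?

$3.75

pasta only: max(3.0/1.0, 1381/83) = 16.64 servings → $5.82.
avocado only: max(3.0/0.5, 1381/367) = 6 servings → $5.70.
pasta + avocado with both tight: 1.261 servings and 3.478 servings → $3.75.
Cheapest feasible corner: $3.75.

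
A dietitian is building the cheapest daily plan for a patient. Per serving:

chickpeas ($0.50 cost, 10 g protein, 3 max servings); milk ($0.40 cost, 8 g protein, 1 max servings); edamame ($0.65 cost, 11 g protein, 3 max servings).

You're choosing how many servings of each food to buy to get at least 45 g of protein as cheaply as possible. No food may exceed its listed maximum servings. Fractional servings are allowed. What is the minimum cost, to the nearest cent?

$2.31

Cost per g of protein: chickpeas $0.0500, milk $0.0500, edamame $0.0591.
Take 3 servings of chickpeas: +30.0 g protein for $1.50 (total $1.50, still need 15.0 g).
Take 1 serving of milk: +8.0 g protein for $0.40 (total $1.90, still need 7.0 g).
Take 0.6364 servings of edamame: +7.0 g protein for $0.41 (total $2.31, still need 0.0 g).
Greedy by cheapest-per-g is optimal for a single linear constraint, so the minimum cost is $2.31.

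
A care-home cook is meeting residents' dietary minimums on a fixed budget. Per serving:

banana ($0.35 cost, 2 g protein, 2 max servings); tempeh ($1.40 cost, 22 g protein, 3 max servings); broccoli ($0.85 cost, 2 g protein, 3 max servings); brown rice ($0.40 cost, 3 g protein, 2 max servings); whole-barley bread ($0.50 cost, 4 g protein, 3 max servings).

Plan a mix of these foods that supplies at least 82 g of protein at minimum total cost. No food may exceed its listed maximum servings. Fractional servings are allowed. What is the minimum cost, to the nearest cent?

$6.23

Cost per g of protein: tempeh $0.0636, whole-barley bread $0.1250, brown rice $0.1333, banana $0.1750, broccoli $0.4250.
Take 3 servings of tempeh: +66.0 g protein for $4.20 (total $4.20, still need 16.0 g).
Take 3 servings of whole-barley bread: +12.0 g protein for $1.50 (total $5.70, still need 4.0 g).
Take 1.333 servings of brown rice: +4.0 g protein for $0.53 (total $6.23, still need 0.0 g).
Filling from the cheapest source first is optimal under one linear minimum: $6.23.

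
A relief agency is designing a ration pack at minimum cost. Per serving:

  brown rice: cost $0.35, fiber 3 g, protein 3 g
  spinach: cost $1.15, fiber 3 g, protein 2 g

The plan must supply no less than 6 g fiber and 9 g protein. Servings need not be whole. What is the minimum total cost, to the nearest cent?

$1.05

Two binding constraints pin down two serving amounts, so the optimal mix uses at most two foods. The candidates are each food alone (scaled to the tighter of fiber/protein) and each pair with both constraints tight.
brown rice only: max(6/3, 9/3) = 3 servings → $1.05.
spinach only: max(6/3, 9/2) = 4.5 servings → $5.17.
brown rice + spinach with both targets exact would need a negative amount; discard.
Cheapest feasible corner: $1.05.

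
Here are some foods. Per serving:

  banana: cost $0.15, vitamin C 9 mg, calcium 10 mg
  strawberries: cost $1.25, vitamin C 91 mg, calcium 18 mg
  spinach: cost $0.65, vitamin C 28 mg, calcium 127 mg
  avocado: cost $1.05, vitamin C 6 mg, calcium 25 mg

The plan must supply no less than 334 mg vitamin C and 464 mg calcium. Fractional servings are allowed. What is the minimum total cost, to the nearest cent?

banana only: max(334/9, 464/10) = 46.4 servings → $6.96.
strawberries only: max(334/91, 464/18) = 25.78 servings → $32.22.
spinach only: max(334/28, 464/127) = 11.93 servings → $7.75.
avocado only: max(334/6, 464/25) = 55.67 servings → $58.45.
banana + strawberries: intersection lies outside the first quadrant.
banana + spinach with both tight: 34.1 servings and 0.9687 servings → $5.74.
banana + avocado with both tight: 33.73 servings and 5.067 servings → $10.38.
strawberries + spinach with both tight: 2.662 servings and 3.276 servings → $5.46.
strawberries + avocado with both tight: 2.569 servings and 16.71 servings → $20.76.
spinach + avocado with both targets exact would need a negative amount; discard.
So the least-cost plan costs $5.46.

$5.46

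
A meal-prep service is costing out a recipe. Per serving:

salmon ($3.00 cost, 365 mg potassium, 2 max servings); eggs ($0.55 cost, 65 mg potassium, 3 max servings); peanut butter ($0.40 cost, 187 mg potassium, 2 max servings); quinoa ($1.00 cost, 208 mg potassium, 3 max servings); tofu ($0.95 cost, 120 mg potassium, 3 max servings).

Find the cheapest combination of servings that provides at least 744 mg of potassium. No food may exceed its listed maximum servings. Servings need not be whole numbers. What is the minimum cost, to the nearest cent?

Cost per mg of potassium: peanut butter $0.0021, quinoa $0.0048, tofu $0.0079, salmon $0.0082, eggs $0.0085.
Take 2 servings of peanut butter: +374.0 mg potassium for $0.80 (total $0.80, still need 370.0 mg).
Take 1.779 servings of quinoa: +370.0 mg potassium for $1.78 (total $2.58, still need 0.0 mg).
Filling from the cheapest source first is optimal under one linear minimum: $2.58.

$2.58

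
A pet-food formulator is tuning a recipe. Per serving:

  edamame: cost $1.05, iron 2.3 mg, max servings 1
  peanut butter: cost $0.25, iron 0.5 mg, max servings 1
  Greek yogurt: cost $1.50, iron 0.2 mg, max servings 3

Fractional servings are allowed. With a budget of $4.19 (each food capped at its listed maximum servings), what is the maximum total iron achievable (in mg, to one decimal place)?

Iron per dollar: edamame 2.19, peanut butter 2, Greek yogurt 0.1333.
Take 1 serving of edamame: spends $1.05, +2.3 mg iron (running total 2.3 mg).
Take 1 serving of peanut butter: spends $0.25, +0.5 mg iron (running total 2.8 mg).
Take 1.927 servings of Greek yogurt: spends $2.89, +0.4 mg iron (running total 3.2 mg).
Greedy by best ratio exhausts the cost allowance optimally: 3.2 mg.

3.2 mg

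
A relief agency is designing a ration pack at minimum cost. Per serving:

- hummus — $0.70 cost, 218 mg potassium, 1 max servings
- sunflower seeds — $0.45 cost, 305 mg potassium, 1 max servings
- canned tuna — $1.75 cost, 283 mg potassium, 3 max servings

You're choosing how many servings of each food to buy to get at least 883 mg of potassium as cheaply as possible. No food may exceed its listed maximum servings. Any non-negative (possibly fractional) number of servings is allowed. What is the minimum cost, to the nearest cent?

Cost per mg of potassium: sunflower seeds $0.0015, hummus $0.0032, canned tuna $0.0062.
Take 1 serving of sunflower seeds: +305.0 mg potassium for $0.45 (total $0.45, still need 578.0 mg).
Take 1 serving of hummus: +218.0 mg potassium for $0.70 (total $1.15, still need 360.0 mg).
Take 1.272 servings of canned tuna: +360.0 mg potassium for $2.23 (total $3.38, still need 0.0 mg).
Filling from the cheapest source first is optimal under one linear minimum: $3.38.

$3.38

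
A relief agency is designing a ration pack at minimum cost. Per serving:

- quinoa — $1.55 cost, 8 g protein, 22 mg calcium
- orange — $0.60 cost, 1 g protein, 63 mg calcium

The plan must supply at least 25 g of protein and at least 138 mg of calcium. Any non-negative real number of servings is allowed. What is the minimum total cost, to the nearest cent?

With two linear requirements the optimum uses one or two foods; enumerate the corners.
quinoa only: max(25/8, 138/22) = 6.273 servings → $9.72.
orange only: max(25/1, 138/63) = 25 servings → $15.00.
quinoa + orange with both tight: 2.981 servings and 1.149 servings → $5.31.
So the least-cost plan costs $5.31.

$5.31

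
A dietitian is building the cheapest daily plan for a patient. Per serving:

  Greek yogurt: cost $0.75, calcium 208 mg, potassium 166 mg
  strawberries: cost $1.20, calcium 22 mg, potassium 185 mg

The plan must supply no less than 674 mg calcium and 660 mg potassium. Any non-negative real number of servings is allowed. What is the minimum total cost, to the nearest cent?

$2.98

The cheapest plan sits at a corner of the feasible region — with two constraints it uses at most two foods.
Greek yogurt only: max(674/208, 660/166) = 3.976 servings → $2.98.
strawberries only: max(674/22, 660/185) = 30.64 servings → $36.76.
Greek yogurt + strawberries with both tight: 3.163 servings and 0.7292 servings → $3.25.
So the least-cost plan costs $2.98.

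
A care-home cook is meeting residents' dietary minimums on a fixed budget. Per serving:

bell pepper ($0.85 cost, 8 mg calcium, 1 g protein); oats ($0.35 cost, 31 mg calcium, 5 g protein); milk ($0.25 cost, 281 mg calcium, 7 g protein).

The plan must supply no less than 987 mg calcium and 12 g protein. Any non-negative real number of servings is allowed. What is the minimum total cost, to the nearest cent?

Minimising a linear cost over {calcium ≥ 987, protein ≥ 12, servings ≥ 0} — the optimum is at a vertex, using one or two foods.
bell pepper only: max(987/8, 12/1) = 123.4 servings → $104.87.
oats only: max(987/31, 12/5) = 31.84 servings → $11.14.
milk only: max(987/281, 12/7) = 3.512 servings → $0.88.
bell pepper + oats: intersection lies outside the first quadrant.
bell pepper + milk: the both-tight solution has a negative serving — not a feasible corner.
oats + milk: the both-tight solution has a negative serving — not a feasible corner.
The minimum over all feasible corners is $0.88.

$0.88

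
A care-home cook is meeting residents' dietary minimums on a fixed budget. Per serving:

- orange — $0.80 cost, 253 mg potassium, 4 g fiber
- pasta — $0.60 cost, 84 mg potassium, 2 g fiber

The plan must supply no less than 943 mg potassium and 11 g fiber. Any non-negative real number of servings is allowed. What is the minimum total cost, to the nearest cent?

$2.98

For a min-cost LP with two ≥-constraints, a basic feasible solution has at most two positive variables.
orange only: max(943/253, 11/4) = 3.727 servings → $2.98.
pasta only: max(943/84, 11/2) = 11.23 servings → $6.74.
orange + pasta: the both-tight solution has a negative serving — not a feasible corner.
The minimum over all feasible corners is $2.98.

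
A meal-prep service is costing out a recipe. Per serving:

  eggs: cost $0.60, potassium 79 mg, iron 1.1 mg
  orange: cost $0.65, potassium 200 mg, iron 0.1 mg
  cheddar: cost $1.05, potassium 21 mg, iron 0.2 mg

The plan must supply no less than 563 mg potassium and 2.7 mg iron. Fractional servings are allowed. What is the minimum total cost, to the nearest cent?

At the optimum either one food covers both requirements or two foods hit both targets exactly; no other combination can be cheaper.
eggs only: max(563/79, 2.7/1.1) = 7.127 servings → $4.28.
orange only: max(563/200, 2.7/0.1) = 27 servings → $17.55.
cheddar only: max(563/21, 2.7/0.2) = 26.81 servings → $28.15.
eggs + orange with both tight: 2.281 servings and 1.914 servings → $2.61.
eggs + cheddar: intersection lies outside the first quadrant.
orange + cheddar with both tight: 1.475 servings and 12.76 servings → $14.36.
The minimum over all feasible corners is $2.61.

$2.61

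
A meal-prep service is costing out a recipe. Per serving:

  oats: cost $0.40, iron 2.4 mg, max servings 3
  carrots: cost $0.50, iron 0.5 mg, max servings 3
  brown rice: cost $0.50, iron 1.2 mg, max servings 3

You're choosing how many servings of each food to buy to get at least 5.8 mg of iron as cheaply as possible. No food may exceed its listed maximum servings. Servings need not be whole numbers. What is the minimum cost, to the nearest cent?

Cost per mg of iron: oats $0.1667, brown rice $0.4167, carrots $1.0000.
Take 2.417 servings of oats: +5.8 mg iron for $0.97 (total $0.97, still need 0.0 mg).
Greedy by cheapest-per-mg is optimal for a single linear constraint, so the minimum cost is $0.97.

$0.97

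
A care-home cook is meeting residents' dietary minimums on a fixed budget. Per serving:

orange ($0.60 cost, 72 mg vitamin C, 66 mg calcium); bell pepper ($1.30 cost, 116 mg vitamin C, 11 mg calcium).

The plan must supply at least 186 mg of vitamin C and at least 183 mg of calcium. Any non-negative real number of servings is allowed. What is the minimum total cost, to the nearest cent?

$1.66

An LP optimum is at a vertex; with two nutrient constraints at most two foods are used. Check each candidate.
orange only: max(186/72, 183/66) = 2.773 servings → $1.66.
bell pepper only: max(186/116, 183/11) = 16.64 servings → $21.63.
orange + bell pepper with both targets exact would need a negative amount; discard.
The minimum over all feasible corners is $1.66.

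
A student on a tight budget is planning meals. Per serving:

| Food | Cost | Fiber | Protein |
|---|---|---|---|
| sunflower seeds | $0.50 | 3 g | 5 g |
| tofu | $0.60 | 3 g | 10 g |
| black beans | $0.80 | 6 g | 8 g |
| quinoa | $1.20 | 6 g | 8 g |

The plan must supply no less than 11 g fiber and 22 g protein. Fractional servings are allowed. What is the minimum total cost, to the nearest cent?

An LP optimum is at a vertex; with two nutrient constraints at most two foods are used. Check each candidate.
sunflower seeds only: max(11/3, 22/5) = 4.4 servings → $2.20.
tofu only: max(11/3, 22/10) = 3.667 servings → $2.20.
black beans only: max(11/6, 22/8) = 2.75 servings → $2.20.
quinoa only: max(11/6, 22/8) = 2.75 servings → $3.30.
sunflower seeds + tofu with both tight: 2.933 servings and 0.7333 servings → $1.91.
sunflower seeds + black beans: the both-tight solution has a negative serving — not a feasible corner.
sunflower seeds + quinoa: intersection lies outside the first quadrant.
tofu + black beans with both tight: 1.222 servings and 1.222 servings → $1.71.
tofu + quinoa with both tight: 1.222 servings and 1.222 servings → $2.20.
black beans + quinoa (both tight): parallel constraints — no distinct corner.
The minimum over all feasible corners is $1.71.

$1.71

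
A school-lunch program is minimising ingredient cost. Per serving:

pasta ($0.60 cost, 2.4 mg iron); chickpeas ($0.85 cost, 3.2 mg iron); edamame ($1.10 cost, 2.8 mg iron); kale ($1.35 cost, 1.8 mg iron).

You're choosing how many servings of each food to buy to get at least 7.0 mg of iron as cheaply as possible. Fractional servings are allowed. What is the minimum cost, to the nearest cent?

Cost per mg of iron: pasta $0.2500, chickpeas $0.2656, edamame $0.3929, kale $0.7500.
With no serving limits, use only pasta: 7.0 mg / 2.4 mg = 2.917 servings × $0.60 = $1.75.

$1.75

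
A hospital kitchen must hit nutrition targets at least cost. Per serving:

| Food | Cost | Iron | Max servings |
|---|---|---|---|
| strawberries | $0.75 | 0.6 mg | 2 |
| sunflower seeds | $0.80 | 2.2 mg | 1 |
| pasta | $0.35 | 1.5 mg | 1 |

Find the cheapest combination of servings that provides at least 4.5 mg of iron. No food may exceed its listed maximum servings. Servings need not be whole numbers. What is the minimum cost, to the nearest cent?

$2.15

Cost per mg of iron: pasta $0.2333, sunflower seeds $0.3636, strawberries $1.2500.
Take 1 serving of pasta: +1.5 mg iron for $0.35 (total $0.35, still need 3.0 mg).
Take 1 serving of sunflower seeds: +2.2 mg iron for $0.80 (total $1.15, still need 0.8 mg).
Take 1.333 servings of strawberries: +0.8 mg iron for $1.00 (total $2.15, still need 0.0 mg).
Greedy by cheapest-per-mg is optimal for a single linear constraint, so the minimum cost is $2.15.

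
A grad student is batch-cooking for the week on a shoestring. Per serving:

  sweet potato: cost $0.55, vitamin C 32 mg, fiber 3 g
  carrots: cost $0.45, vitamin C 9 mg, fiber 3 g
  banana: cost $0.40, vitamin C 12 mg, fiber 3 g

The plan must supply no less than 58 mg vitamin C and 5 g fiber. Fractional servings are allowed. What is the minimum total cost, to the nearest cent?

$1.00

sweet potato only: max(58/32, 5/3) = 1.812 servings → $1.00.
carrots only: max(58/9, 5/3) = 6.444 servings → $2.90.
banana only: max(58/12, 5/3) = 4.833 servings → $1.93.
sweet potato + carrots: the both-tight solution has a negative serving — not a feasible corner.
sweet potato + banana: intersection lies outside the first quadrant.
carrots + banana: the both-tight solution has a negative serving — not a feasible corner.
The minimum over all feasible corners is $1.00.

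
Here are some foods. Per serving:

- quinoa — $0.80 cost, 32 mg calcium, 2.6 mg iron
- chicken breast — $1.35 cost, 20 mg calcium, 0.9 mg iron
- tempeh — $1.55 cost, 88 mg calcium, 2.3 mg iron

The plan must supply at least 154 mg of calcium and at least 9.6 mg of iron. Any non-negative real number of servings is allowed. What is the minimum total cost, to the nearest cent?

$3.46

The cheapest plan sits at a corner of the feasible region — with two constraints it uses at most two foods.
quinoa only: max(154/32, 9.6/2.6) = 4.812 servings → $3.85.
chicken breast only: max(154/20, 9.6/0.9) = 10.67 servings → $14.40.
tempeh only: max(154/88, 9.6/2.3) = 4.174 servings → $6.47.
quinoa + chicken breast with both tight: 2.302 servings and 4.017 servings → $7.26.
quinoa + tempeh with both tight: 3.161 servings and 0.6005 servings → $3.46.
chicken breast + tempeh: the both-tight solution has a negative serving — not a feasible corner.
The minimum over all feasible corners is $3.46.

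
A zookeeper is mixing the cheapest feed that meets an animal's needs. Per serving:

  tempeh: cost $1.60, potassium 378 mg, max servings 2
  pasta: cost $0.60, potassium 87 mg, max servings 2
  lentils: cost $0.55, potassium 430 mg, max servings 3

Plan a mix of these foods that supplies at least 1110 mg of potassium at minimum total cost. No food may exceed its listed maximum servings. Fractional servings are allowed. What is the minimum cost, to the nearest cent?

$1.42

Cost per mg of potassium: lentils $0.0013, tempeh $0.0042, pasta $0.0069.
Take 2.581 servings of lentils: +1110.0 mg potassium for $1.42 (total $1.42, still need 0.0 mg).
Filling from the cheapest source first is optimal under one linear minimum: $1.42.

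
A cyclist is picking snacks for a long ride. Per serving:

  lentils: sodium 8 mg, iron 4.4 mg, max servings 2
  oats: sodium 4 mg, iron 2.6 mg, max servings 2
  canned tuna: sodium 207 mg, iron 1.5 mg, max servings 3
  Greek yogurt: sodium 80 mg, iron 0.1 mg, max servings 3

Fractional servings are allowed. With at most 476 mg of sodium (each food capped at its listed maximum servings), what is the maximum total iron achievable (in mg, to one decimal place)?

17.3 mg

Iron per mg sodium: oats 0.65, lentils 0.55, canned tuna 0.007246, Greek yogurt 0.00125.
Take 2 servings of oats: uses 8 mg sodium, +5.2 mg iron (running total 5.2 mg).
Take 2 servings of lentils: uses 16 mg sodium, +8.8 mg iron (running total 14.0 mg).
Take 2.184 servings of canned tuna: uses 452 mg sodium, +3.3 mg iron (running total 17.3 mg).
Filling greedily by iron-per-mg sodium is optimal for one linear limit, giving 17.3 mg.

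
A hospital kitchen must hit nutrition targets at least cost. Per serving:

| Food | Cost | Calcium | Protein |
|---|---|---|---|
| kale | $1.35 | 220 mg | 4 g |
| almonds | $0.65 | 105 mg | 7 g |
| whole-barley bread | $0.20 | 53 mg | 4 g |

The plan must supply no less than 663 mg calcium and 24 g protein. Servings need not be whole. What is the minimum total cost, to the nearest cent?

$2.50

At the optimum either one food covers both requirements or two foods hit both targets exactly; no other combination can be cheaper.
kale only: max(663/220, 24/4) = 6 servings → $8.10.
almonds only: max(663/105, 24/7) = 6.314 servings → $4.10.
whole-barley bread only: max(663/53, 24/4) = 12.51 servings → $2.50.
kale + almonds with both tight: 1.894 servings and 2.346 servings → $4.08.
kale + whole-barley bread with both tight: 2.066 servings and 3.934 servings → $3.58.
almonds + whole-barley bread: the both-tight solution has a negative serving — not a feasible corner.
The minimum over all feasible corners is $2.50.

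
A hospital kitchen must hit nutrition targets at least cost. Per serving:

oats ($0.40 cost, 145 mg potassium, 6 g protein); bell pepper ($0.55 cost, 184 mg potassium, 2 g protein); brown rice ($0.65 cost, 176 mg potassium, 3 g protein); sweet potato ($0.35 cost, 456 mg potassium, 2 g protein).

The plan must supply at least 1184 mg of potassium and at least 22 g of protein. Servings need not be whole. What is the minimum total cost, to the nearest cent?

An LP optimum is at a vertex; with two nutrient constraints at most two foods are used. Check each candidate.
oats only: max(1184/145, 22/6) = 8.166 servings → $3.27.
bell pepper only: max(1184/184, 22/2) = 11 servings → $6.05.
brown rice only: max(1184/176, 22/3) = 7.333 servings → $4.77.
sweet potato only: max(1184/456, 22/2) = 11 servings → $3.85.
oats + bell pepper with both tight: 2.064 servings and 4.808 servings → $3.47.
oats + brown rice with both tight: 0.5153 servings and 6.303 servings → $4.30.
oats + sweet potato with both tight: 3.133 servings and 1.6 servings → $1.81.
bell pepper + brown rice with both targets exact would need a negative amount; discard.
bell pepper + sweet potato: intersection lies outside the first quadrant.
brown rice + sweet potato: the both-tight solution has a negative serving — not a feasible corner.
The minimum over all feasible corners is $1.81.

$1.81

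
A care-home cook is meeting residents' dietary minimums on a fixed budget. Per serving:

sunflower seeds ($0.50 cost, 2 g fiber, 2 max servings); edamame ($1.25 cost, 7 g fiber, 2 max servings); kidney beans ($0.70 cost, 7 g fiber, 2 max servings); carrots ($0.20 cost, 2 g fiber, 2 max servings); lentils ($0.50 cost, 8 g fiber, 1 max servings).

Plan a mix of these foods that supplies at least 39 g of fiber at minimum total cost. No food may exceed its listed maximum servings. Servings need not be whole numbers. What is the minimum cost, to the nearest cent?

Cost per g of fiber: lentils $0.0625, kidney beans $0.1000, carrots $0.1000, edamame $0.1786, sunflower seeds $0.2500.
Take 1 serving of lentils: +8.0 g fiber for $0.50 (total $0.50, still need 31.0 g).
Take 2 servings of kidney beans: +14.0 g fiber for $1.40 (total $1.90, still need 17.0 g).
Take 2 servings of carrots: +4.0 g fiber for $0.40 (total $2.30, still need 13.0 g).
Take 1.857 servings of edamame: +13.0 g fiber for $2.32 (total $4.62, still need 0.0 g).
Greedy by cheapest-per-g is optimal for a single linear constraint, so the minimum cost is $4.62.

$4.62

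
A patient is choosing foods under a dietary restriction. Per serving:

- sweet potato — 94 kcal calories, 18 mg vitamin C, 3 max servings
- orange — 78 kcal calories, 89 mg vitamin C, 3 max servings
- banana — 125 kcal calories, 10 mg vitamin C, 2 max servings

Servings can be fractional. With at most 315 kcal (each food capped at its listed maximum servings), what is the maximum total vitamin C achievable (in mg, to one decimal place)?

Vitamin C per kcal: orange 1.141, sweet potato 0.1915, banana 0.08.
Take 3 servings of orange: uses 234 kcal, +267.0 mg vitamin C (running total 267.0 mg).
Take 0.8617 servings of sweet potato: uses 81 kcal, +15.5 mg vitamin C (running total 282.5 mg).
Filling greedily by vitamin C-per-kcal is optimal for one linear limit, giving 282.5 mg.

282.5 mg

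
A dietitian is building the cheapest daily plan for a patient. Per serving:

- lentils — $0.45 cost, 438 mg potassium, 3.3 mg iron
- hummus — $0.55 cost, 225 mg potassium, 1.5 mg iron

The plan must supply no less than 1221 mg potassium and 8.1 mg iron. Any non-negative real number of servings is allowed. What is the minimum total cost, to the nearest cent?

$1.25

lentils only: max(1221/438, 8.1/3.3) = 2.788 servings → $1.25.
hummus only: max(1221/225, 8.1/1.5) = 5.427 servings → $2.98.
lentils + hummus: the both-tight solution has a negative serving — not a feasible corner.
So the least-cost plan costs $1.25.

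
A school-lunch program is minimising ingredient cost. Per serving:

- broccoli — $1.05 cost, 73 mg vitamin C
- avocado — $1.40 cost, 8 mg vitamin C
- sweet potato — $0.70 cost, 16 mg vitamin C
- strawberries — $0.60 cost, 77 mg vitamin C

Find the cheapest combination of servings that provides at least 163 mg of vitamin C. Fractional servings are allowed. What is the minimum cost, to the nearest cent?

Cost per mg of vitamin C: strawberries $0.0078, broccoli $0.0144, sweet potato $0.0437, avocado $0.1750.
With no serving limits, use only strawberries: 163 mg / 77 mg = 2.117 servings × $0.60 = $1.27.

$1.27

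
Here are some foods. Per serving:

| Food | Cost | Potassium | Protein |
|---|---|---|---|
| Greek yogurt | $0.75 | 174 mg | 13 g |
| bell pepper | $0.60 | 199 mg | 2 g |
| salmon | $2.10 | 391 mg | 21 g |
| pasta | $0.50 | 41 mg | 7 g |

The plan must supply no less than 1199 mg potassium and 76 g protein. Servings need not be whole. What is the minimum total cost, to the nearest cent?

$4.90

Greek yogurt only: max(1199/174, 76/13) = 6.891 servings → $5.17.
bell pepper only: max(1199/199, 76/2) = 38 servings → $22.80.
salmon only: max(1199/391, 76/21) = 3.619 servings → $7.60.
pasta only: max(1199/41, 76/7) = 29.24 servings → $14.62.
Greek yogurt + bell pepper with both tight: 5.684 servings and 1.055 servings → $4.90.
Greek yogurt + salmon with both tight: 3.175 servings and 1.654 servings → $5.85.
Greek yogurt + pasta with both targets exact would need a negative amount; discard.
bell pepper + salmon: intersection lies outside the first quadrant.
bell pepper + pasta with both tight: 4.025 servings and 9.707 servings → $7.27.
salmon + pasta with both tight: 2.813 servings and 2.418 servings → $7.12.
The minimum over all feasible corners is $4.90.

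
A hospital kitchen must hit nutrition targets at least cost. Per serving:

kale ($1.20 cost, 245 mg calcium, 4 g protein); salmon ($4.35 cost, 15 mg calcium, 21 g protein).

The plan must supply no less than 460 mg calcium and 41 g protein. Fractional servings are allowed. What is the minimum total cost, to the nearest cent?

$9.15

kale only: max(460/245, 41/4) = 10.25 servings → $12.30.
salmon only: max(460/15, 41/21) = 30.67 servings → $133.40.
kale + salmon with both tight: 1.779 servings and 1.614 servings → $9.15.
So the least-cost plan costs $9.15.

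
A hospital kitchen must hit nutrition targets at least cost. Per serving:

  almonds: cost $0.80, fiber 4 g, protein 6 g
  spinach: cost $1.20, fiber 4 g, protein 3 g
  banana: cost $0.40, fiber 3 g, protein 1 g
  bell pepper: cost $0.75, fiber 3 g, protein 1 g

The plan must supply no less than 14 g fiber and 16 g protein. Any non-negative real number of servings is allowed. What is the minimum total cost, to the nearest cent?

Minimising a linear cost over {fiber ≥ 14, protein ≥ 16, servings ≥ 0} — the optimum is at a vertex, using one or two foods.
almonds only: max(14/4, 16/6) = 3.5 servings → $2.80.
spinach only: max(14/4, 16/3) = 5.333 servings → $6.40.
banana only: max(14/3, 16/1) = 16 servings → $6.40.
bell pepper only: max(14/3, 16/1) = 16 servings → $12.00.
almonds + spinach with both tight: 1.833 servings and 1.667 servings → $3.47.
almonds + banana with both tight: 2.429 servings and 1.429 servings → $2.51.
almonds + bell pepper with both tight: 2.429 servings and 1.429 servings → $3.01.
spinach + banana: intersection lies outside the first quadrant.
spinach + bell pepper: intersection lies outside the first quadrant.
banana + bell pepper (both tight): parallel constraints — no distinct corner.
So the least-cost plan costs $2.51.

$2.51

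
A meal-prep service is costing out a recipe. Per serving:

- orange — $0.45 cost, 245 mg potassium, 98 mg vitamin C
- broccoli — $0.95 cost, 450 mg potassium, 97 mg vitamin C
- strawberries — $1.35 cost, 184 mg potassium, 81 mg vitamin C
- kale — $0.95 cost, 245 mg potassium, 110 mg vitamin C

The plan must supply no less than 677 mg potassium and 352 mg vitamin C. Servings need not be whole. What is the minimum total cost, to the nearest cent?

$1.62

orange only: max(677/245, 352/98) = 3.592 servings → $1.62.
broccoli only: max(677/450, 352/97) = 3.629 servings → $3.45.
strawberries only: max(677/184, 352/81) = 4.346 servings → $5.87.
kale only: max(677/245, 352/110) = 3.2 servings → $3.04.
orange + broccoli with both targets exact would need a negative amount; discard.
orange + strawberries with both targets exact would need a negative amount; discard.
orange + kale: the both-tight solution has a negative serving — not a feasible corner.
broccoli + strawberries with both targets exact would need a negative amount; discard.
broccoli + kale with both targets exact would need a negative amount; discard.
strawberries + kale: intersection lies outside the first quadrant.
So the least-cost plan costs $1.62.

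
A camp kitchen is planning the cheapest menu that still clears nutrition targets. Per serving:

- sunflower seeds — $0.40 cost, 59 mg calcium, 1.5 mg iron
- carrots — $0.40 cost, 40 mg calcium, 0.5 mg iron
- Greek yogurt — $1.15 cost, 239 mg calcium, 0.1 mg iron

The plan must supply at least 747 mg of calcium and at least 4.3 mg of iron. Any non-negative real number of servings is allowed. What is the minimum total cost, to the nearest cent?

$3.91

sunflower seeds only: max(747/59, 4.3/1.5) = 12.66 servings → $5.06.
carrots only: max(747/40, 4.3/0.5) = 18.68 servings → $7.47.
Greek yogurt only: max(747/239, 4.3/0.1) = 43 servings → $49.45.
sunflower seeds + carrots: the both-tight solution has a negative serving — not a feasible corner.
sunflower seeds + Greek yogurt with both tight: 2.703 servings and 2.458 servings → $3.91.
carrots + Greek yogurt with both tight: 8.251 servings and 1.745 servings → $5.31.
Cheapest feasible corner: $3.91.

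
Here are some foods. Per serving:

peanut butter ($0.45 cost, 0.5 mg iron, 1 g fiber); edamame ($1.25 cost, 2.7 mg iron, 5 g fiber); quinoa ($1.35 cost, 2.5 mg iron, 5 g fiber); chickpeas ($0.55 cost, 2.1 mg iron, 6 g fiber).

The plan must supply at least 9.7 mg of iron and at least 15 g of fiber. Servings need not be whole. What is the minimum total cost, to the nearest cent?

An LP optimum is at a vertex; with two nutrient constraints at most two foods are used. Check each candidate.
peanut butter only: max(9.7/0.5, 15/1) = 19.4 servings → $8.73.
edamame only: max(9.7/2.7, 15/5) = 3.593 servings → $4.49.
quinoa only: max(9.7/2.5, 15/5) = 3.88 servings → $5.24.
chickpeas only: max(9.7/2.1, 15/6) = 4.619 servings → $2.54.
peanut butter + edamame with both targets exact would need a negative amount; discard.
peanut butter + quinoa (both tight): parallel constraints — no distinct corner.
peanut butter + chickpeas: intersection lies outside the first quadrant.
edamame + quinoa: the both-tight solution has a negative serving — not a feasible corner.
edamame + chickpeas: the both-tight solution has a negative serving — not a feasible corner.
quinoa + chickpeas with both targets exact would need a negative amount; discard.
So the least-cost plan costs $2.54.

$2.54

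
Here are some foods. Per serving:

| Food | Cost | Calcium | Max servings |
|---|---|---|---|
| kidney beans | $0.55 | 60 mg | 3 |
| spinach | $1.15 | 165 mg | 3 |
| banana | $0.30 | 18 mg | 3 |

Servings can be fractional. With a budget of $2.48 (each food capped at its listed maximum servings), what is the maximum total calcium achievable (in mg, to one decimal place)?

Calcium per dollar: spinach 143.5, kidney beans 109.1, banana 60.
Take 2.157 servings of spinach: spends $2.48, +355.8 mg calcium (running total 355.8 mg).
Filling greedily by calcium-per-dollar is optimal for one linear limit, giving 355.8 mg.

355.8 mg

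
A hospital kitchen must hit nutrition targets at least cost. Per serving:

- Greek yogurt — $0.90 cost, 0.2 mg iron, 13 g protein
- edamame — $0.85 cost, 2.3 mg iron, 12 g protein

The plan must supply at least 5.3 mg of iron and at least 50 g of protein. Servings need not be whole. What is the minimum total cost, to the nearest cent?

$3.50

A basic optimal solution has at most two foods positive. Try each food alone and each pair with both targets met exactly.
Greek yogurt only: max(5.3/0.2, 50/13) = 26.5 servings → $23.85.
edamame only: max(5.3/2.3, 50/12) = 4.167 servings → $3.54.
Greek yogurt + edamame with both tight: 1.869 servings and 2.142 servings → $3.50.
Cheapest feasible corner: $3.50.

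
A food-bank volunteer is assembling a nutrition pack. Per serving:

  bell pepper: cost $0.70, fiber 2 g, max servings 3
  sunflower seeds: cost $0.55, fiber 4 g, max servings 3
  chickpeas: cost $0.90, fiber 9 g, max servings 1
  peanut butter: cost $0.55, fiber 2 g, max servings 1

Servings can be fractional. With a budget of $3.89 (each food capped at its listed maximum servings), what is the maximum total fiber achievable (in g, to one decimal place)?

25.3 g

Fiber per dollar: chickpeas 10, sunflower seeds 7.273, peanut butter 3.636, bell pepper 2.857.
Take 1 serving of chickpeas: spends $0.90, +9.0 g fiber (running total 9.0 g).
Take 3 servings of sunflower seeds: spends $1.65, +12.0 g fiber (running total 21.0 g).
Take 1 serving of peanut butter: spends $0.55, +2.0 g fiber (running total 23.0 g).
Take 1.129 servings of bell pepper: spends $0.79, +2.3 g fiber (running total 25.3 g).
Greedy by best ratio exhausts the cost allowance optimally: 25.3 g.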